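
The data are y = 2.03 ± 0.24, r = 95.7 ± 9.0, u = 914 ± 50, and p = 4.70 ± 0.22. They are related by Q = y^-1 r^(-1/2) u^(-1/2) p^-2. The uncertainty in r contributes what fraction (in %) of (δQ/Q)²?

(δQ/Q)² = (-1·δy/y)² + (−½·δr/r)² + (−½·δu/u)² + (-2·δp/p)²
  y term: (-1×0.118)² = 0.0140
  r term: (-0.5×0.0940)² = 0.00221
  u term: (-0.5×0.0547)² = 0.000748
  p term: (-2×0.0468)² = 0.00876
Total = 0.0257. Share from r = 0.00221/0.0257 = 0.0860.

8.60%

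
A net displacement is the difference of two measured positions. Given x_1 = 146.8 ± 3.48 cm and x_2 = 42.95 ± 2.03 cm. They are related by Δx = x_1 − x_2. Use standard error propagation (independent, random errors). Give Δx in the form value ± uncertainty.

103.9 ± 4.03 cm

Δx is a linear combination, so absolute uncertainties add in quadrature:
  (δx_1)² = 12.1;  (δx_2)² = 4.12
δΔx = √(16.2) = 4.03 cm
Δx = 103.9 cm.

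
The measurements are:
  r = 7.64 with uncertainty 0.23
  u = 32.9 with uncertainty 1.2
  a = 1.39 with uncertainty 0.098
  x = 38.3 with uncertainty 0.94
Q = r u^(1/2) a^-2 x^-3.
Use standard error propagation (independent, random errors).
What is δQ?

6.58e-05

Each factor contributes (exponent × relative error)² to (δQ/Q)²:
  (1·δr/r)² = (1×0.0301)² = 0.000906;  (½·δu/u)² = (0.5×0.0365)² = 0.000333;  (-2·δa/a)² = (-2×0.0705)² = 0.0199;  (-3·δx/x)² = (-3×0.0245)² = 0.00542
δQ/Q = √(0.0265) = 0.163
Q = 0.000404, so δQ = 0.163 × 0.000404 = 6.58e-05.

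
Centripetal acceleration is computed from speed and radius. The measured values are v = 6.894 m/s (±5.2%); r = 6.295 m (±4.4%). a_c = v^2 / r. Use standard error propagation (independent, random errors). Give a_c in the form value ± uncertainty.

Each factor contributes (exponent × relative error)² to (δa_c/a_c)²:
  (2·δv/v)² = (2×0.0520)² = 0.0108;  (-1·δr/r)² = (-1×0.0440)² = 0.00194
δa_c/a_c = √(0.0128) = 0.113
a_c = 7.550 m/s^2, so δa_c = 0.113 × 7.550 = 0.853 m/s^2.

7.550 ± 0.853 m/s^2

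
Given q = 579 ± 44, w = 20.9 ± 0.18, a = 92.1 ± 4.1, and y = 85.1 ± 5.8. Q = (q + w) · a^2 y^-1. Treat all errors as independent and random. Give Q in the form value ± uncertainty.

59800 ± 8010

Let u = q + w = 600. δu = √(δq² + δw²) = √(1940 + 0.0324) = 44.0, so δu/u = 0.0733.
Q is then a monomial in u, a, y:
δQ/Q = √((δu/u)² + (2·δa/a)² + (-1·δy/y)²) = √(0.00538 + 0.00793 + 0.00465) = 0.134
Q = 59800, so δQ = 0.134 × 59800 = 8010.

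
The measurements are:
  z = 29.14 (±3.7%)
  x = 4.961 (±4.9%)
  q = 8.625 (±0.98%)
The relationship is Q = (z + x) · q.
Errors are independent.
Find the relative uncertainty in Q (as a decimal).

0.0339

Let u = z + x = 34.10. δu = √(δz² + δx²) = √(1.16 + 0.0591) = 1.11, so δu/u = 0.0324.
Q is then a monomial in u, q:
δQ/Q = √((δu/u)² + (1·δq/q)²) = √(0.00105 + 9.6e-05) = 0.0339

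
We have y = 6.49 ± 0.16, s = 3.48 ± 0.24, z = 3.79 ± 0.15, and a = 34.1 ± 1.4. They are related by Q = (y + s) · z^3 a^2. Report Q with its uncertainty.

Let u = y + s = 9.97. δu = √(δy² + δs²) = √(0.0256 + 0.0576) = 0.288, so δu/u = 0.0289.
Q is then a monomial in u, z, a:
δQ/Q = √((δu/u)² + (3·δz/z)² + (2·δa/a)²) = √(0.000837 + 0.0141 + 0.00674) = 0.147
Q = 6.31e+05, so δQ = 0.147 × 6.31e+05 = 92900.

(6.31 ± 0.929) × 10^5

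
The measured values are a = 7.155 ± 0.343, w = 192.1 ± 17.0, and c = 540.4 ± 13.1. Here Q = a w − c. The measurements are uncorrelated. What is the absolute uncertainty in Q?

Let p = a·w = 1374. δp/p = √((1·δa/a)² + (1·δw/w)²) = √(0.00230 + 0.00783) = 0.101, so δp = 138.
Q = p − c: δQ = √(δp² + δc²) = √(19100 + 172) = 139

139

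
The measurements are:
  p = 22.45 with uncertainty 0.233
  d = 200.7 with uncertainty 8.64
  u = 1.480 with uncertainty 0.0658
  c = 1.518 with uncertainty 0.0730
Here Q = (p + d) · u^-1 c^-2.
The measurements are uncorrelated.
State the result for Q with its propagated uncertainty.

Let w = p + d = 223.1. δw = √(δp² + δd²) = √(0.0543 + 74.6) = 8.64, so δw/w = 0.0387.
Q is then a monomial in w, u, c:
δQ/Q = √((δw/w)² + (-1·δu/u)² + (-2·δc/c)²) = √(0.00150 + 0.00198 + 0.00925) = 0.113
Q = 65.43, so δQ = 0.113 × 65.43 = 7.38.

65.43 ± 7.38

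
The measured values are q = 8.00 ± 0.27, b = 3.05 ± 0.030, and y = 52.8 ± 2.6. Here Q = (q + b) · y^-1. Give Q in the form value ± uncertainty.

0.209 ± 0.0115

Let u = q + b = 11.1. δu = √(δq² + δb²) = √(0.0729 + 0.000900) = 0.272, so δu/u = 0.0246.
Q is then a monomial in u, y:
δQ/Q = √((δu/u)² + (-1·δy/y)²) = √(0.000604 + 0.00242) = 0.0550
Q = 0.209, so δQ = 0.0550 × 0.209 = 0.0115.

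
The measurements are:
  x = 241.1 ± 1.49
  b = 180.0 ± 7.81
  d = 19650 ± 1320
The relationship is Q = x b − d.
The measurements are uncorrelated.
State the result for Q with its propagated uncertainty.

Let p = x·b = 43400. δp/p = √((1·δx/x)² + (1·δb/b)²) = √(3.82e-05 + 0.00188) = 0.0438, so δp = 1900.
Q = p − d: δQ = √(δp² + δd²) = √(3.62e+06 + 1.74e+06) = 2320
Q = 23750.

23750 ± 2320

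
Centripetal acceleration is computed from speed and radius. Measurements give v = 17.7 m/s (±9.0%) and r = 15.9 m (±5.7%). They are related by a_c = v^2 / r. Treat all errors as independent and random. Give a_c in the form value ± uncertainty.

19.7 ± 3.72 m/s^2

Products/powers → add relative errors in quadrature, weighted by exponent:
  (2·δv/v)² = (2×0.0900)² = 0.0324;  (-1·δr/r)² = (-1×0.0570)² = 0.00325
δa_c/a_c = √(0.0356) = 0.189
a_c = 19.7 m/s^2, so δa_c = 0.189 × 19.7 = 3.72 m/s^2.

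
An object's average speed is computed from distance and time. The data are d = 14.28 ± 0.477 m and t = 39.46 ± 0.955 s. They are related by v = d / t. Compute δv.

Each factor contributes (exponent × relative error)² to (δv/v)²:
  (1·δd/d)² = (1×0.0334)² = 0.00112;  (-1·δt/t)² = (-1×0.0242)² = 0.000586
δv/v = √(0.00170) = 0.0412
v = 0.3619 m/s, so δv = 0.0412 × 0.3619 = 0.0149 m/s.

0.0149 m/s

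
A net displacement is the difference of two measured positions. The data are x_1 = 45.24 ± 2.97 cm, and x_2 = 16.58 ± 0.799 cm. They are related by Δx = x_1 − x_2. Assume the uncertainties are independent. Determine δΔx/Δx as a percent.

10.7%

Δx is a linear combination, so absolute uncertainties add in quadrature:
  (δx_1)² = 8.82;  (δx_2)² = 0.638
δΔx = √(9.46) = 3.08 cm
Δx = 28.66 cm, so δΔx/Δx = 3.08/28.66 = 0.107.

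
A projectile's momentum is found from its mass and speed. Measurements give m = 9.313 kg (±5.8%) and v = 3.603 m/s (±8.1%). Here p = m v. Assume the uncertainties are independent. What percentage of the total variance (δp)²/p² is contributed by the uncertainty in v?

66.1%

(δp/p)² = (1·δm/m)² + (1·δv/v)²
  m term: (1×0.0580)² = 0.00336
  v term: (1×0.0810)² = 0.00656
Total = 0.00992. Share from v = 0.00656/0.00992 = 0.661.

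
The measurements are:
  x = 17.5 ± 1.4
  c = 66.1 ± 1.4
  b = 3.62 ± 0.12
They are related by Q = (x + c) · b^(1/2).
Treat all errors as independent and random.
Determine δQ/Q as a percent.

Let u = x + c = 83.6. δu = √(δx² + δc²) = √(1.96 + 1.96) = 1.98, so δu/u = 0.0237.
Q is then a monomial in u, b:
δQ/Q = √((δu/u)² + (½·δb/b)²) = √(0.000561 + 0.000275) = 0.0289

2.89%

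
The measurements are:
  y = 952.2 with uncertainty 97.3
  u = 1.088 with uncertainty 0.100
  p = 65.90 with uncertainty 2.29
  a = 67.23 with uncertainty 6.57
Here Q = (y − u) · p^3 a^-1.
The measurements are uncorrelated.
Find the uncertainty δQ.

7.12e+05

Let w = y − u = 951.1. δw = √(δy² + δu²) = √(9470 + 0.0100) = 97.3, so δw/w = 0.102.
Q is then a monomial in w, p, a:
δQ/Q = √((δw/w)² + (3·δp/p)² + (-1·δa/a)²) = √(0.0105 + 0.0109 + 0.00955) = 0.176
Q = 4.049e+06, so δQ = 0.176 × 4.049e+06 = 7.12e+05.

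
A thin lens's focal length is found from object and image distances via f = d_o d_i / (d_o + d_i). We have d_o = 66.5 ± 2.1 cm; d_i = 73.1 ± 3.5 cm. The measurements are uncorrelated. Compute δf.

∂f/∂d_o = (d_i/(d_o+d_i))² = 0.274;  ∂f/∂d_i = (d_o/(d_o+d_i))² = 0.227
δf = √((∂f/∂d_o · δd_o)² + (∂f/∂d_i · δd_i)²) = √(0.332 + 0.631) = 0.981 cm

0.981 cm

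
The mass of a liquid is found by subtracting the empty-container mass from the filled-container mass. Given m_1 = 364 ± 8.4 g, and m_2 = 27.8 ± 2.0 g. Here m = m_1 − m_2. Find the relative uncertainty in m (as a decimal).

0.0257

m is a linear combination, so absolute uncertainties add in quadrature:
  (δm_1)² = 70.6;  (δm_2)² = 4.00
δm = √(74.6) = 8.63 g
m = 336 g, so δm/m = 8.63/336 = 0.0257.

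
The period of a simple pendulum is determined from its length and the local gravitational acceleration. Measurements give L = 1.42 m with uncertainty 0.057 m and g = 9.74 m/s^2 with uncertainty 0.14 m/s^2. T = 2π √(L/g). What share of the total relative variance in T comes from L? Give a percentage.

88.6%

(δT/T)² = (½·δL/L)² + (−½·δg/g)²
  L term: (0.5×0.0401)² = 0.000403
  g term: (-0.5×0.0144)² = 5.17e-05
Total = 0.000454. Share from L = 0.000403/0.000454 = 0.886.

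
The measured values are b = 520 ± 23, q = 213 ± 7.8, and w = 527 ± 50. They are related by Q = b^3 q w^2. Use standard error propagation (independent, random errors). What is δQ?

1.95e+15

Since Q is a product/quotient, work with relative uncertainties:
  (3·δb/b)² = (3×0.0442)² = 0.0176;  (1·δq/q)² = (1×0.0366)² = 0.00134;  (2·δw/w)² = (2×0.0949)² = 0.0360
δQ/Q = √(0.0550) = 0.234
Q = 8.32e+15, so δQ = 0.234 × 8.32e+15 = 1.95e+15.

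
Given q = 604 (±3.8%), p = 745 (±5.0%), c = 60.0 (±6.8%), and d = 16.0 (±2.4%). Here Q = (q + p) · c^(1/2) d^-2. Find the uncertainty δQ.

2.74

Let u = q + p = 1350. δu = √(δq² + δp²) = √(527 + 1390) = 43.8, so δu/u = 0.0324.
Q is then a monomial in u, c, d:
δQ/Q = √((δu/u)² + (½·δc/c)² + (-2·δd/d)²) = √(0.00105 + 0.00116 + 0.00230) = 0.0672
Q = 40.8, so δQ = 0.0672 × 40.8 = 2.74.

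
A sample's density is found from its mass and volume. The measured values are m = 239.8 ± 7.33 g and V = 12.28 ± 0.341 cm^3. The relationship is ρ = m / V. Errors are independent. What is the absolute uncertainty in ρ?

For a monomial ρ ∝ m, V^-1, fractional errors add in quadrature:
  (1·δm/m)² = (1×0.0306)² = 0.000934;  (-1·δV/V)² = (-1×0.0278)² = 0.000771
δρ/ρ = √(0.00171) = 0.0413
ρ = 19.53 g/cm^3, so δρ = 0.0413 × 19.53 = 0.806 g/cm^3.

0.806 g/cm^3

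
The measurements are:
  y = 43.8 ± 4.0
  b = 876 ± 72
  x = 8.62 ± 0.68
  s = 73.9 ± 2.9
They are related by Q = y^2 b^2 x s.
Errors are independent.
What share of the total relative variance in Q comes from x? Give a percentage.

(δQ/Q)² = (2·δy/y)² + (2·δb/b)² + (1·δx/x)² + (1·δs/s)²
  y term: (2×0.0913)² = 0.0334
  b term: (2×0.0822)² = 0.0270
  x term: (1×0.0789)² = 0.00622
  s term: (1×0.0392)² = 0.00154
Total = 0.0681. Share from x = 0.00622/0.0681 = 0.0913.

9.13%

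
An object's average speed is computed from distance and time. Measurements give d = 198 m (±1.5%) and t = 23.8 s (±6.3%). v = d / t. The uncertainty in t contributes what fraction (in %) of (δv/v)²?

94.6%

(δv/v)² = (1·δd/d)² + (-1·δt/t)²
  d term: (1×0.0150)² = 0.000225
  t term: (-1×0.0630)² = 0.00397
Total = 0.00419. Share from t = 0.00397/0.00419 = 0.946.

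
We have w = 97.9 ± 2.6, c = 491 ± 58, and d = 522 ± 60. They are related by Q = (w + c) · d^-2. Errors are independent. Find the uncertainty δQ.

0.000541

Let u = w + c = 589. δu = √(δw² + δc²) = √(6.76 + 3360) = 58.1, so δu/u = 0.0986.
Q is then a monomial in u, d:
δQ/Q = √((δu/u)² + (-2·δd/d)²) = √(0.00972 + 0.0528) = 0.250
Q = 0.00216, so δQ = 0.250 × 0.00216 = 0.000541.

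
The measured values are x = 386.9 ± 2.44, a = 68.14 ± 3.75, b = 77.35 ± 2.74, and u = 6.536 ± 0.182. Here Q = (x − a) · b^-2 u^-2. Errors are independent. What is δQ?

Let w = x − a = 318.8. δw = √(δx² + δa²) = √(5.95 + 14.1) = 4.47, so δw/w = 0.0140.
Q is then a monomial in w, b, u:
δQ/Q = √((δw/w)² + (-2·δb/b)² + (-2·δu/u)²) = √(0.000197 + 0.00502 + 0.00310) = 0.0912
Q = 0.001247, so δQ = 0.0912 × 0.001247 = 0.000114.

0.000114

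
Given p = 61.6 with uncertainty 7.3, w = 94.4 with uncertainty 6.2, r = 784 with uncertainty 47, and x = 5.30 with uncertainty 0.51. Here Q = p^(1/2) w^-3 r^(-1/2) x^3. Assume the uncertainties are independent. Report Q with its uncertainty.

(4.96 ± 1.76) × 10^-5

Products/powers → add relative errors in quadrature, weighted by exponent:
  (½·δp/p)² = (0.5×0.119)² = 0.00351;  (-3·δw/w)² = (-3×0.0657)² = 0.0388;  (−½·δr/r)² = (-0.5×0.0599)² = 0.000898;  (3·δx/x)² = (3×0.0962)² = 0.0833
δQ/Q = √(0.127) = 0.356
Q = 4.96e-05, so δQ = 0.356 × 4.96e-05 = 1.76e-05.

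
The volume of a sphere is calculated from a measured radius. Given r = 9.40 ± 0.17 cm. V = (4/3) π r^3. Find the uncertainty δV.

V ∝ r^3, so δV/V = |3| · δr/r = 3 × 0.0181 = 0.0543.
V = 3480 cm^3, so δV = 0.0543 × 3480 = 189 cm^3.

189 cm^3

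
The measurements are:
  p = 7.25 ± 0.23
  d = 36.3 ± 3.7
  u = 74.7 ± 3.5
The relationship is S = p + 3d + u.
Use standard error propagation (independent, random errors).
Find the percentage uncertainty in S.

6.10%

For a sum/difference, combine absolute errors in quadrature:
  (δp)² = 0.0529;  (3·δd)² = 123;  (δu)² = 12.2
δS = √(136) = 11.6
S = 191, so δS/S = 11.6/191 = 0.0610.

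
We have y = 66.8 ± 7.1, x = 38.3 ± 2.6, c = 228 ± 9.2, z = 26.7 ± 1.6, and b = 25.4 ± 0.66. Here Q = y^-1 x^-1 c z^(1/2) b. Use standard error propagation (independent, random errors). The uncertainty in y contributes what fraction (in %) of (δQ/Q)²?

59.1%

(δQ/Q)² = (-1·δy/y)² + (-1·δx/x)² + (1·δc/c)² + (½·δz/z)² + (1·δb/b)²
  y term: (-1×0.106)² = 0.0113
  x term: (-1×0.0679)² = 0.00461
  c term: (1×0.0404)² = 0.00163
  z term: (0.5×0.0599)² = 0.000898
  b term: (1×0.0260)² = 0.000675
Total = 0.0191. Share from y = 0.0113/0.0191 = 0.591.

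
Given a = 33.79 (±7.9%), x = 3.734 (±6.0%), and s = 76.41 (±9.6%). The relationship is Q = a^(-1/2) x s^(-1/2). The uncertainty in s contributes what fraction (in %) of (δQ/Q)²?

30.9%

(δQ/Q)² = (−½·δa/a)² + (1·δx/x)² + (−½·δs/s)²
  a term: (-0.5×0.0790)² = 0.00156
  x term: (1×0.0600)² = 0.00360
  s term: (-0.5×0.0960)² = 0.00230
Total = 0.00746. Share from s = 0.00230/0.00746 = 0.309.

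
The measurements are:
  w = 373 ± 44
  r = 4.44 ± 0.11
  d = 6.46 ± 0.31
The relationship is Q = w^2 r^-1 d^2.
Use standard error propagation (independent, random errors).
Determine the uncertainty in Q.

3.35e+05

Products/powers → add relative errors in quadrature, weighted by exponent:
  (2·δw/w)² = (2×0.118)² = 0.0557;  (-1·δr/r)² = (-1×0.0248)² = 0.000614;  (2·δd/d)² = (2×0.0480)² = 0.00921
δQ/Q = √(0.0655) = 0.256
Q = 1.31e+06, so δQ = 0.256 × 1.31e+06 = 3.35e+05.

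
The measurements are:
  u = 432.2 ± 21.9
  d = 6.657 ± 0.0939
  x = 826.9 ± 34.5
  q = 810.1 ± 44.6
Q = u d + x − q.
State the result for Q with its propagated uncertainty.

2894 ± 161

Let p = u·d = 2877. δp/p = √((1·δu/u)² + (1·δd/d)²) = √(0.00257 + 0.000199) = 0.0526, so δp = 151.
Q = p + x − q: δQ = √(δp² + δx² + δq²) = √(22900 + 1190 + 1990) = 161
Q = 2894.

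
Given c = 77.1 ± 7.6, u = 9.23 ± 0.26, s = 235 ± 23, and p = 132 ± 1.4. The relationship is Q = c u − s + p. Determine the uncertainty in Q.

Let w = c·u = 712. δw/w = √((1·δc/c)² + (1·δu/u)²) = √(0.00972 + 0.000793) = 0.103, so δw = 73.0.
Q = w − s + p: δQ = √(δw² + δs² + δp²) = √(5320 + 529 + 1.96) = 76.5

76.5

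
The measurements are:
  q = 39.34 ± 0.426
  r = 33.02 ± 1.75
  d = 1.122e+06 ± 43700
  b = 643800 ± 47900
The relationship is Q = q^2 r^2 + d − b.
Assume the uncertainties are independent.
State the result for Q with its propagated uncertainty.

Let p = q^2·r^2 = 1.687e+06. δp/p = √((2·δq/q)² + (2·δr/r)²) = √(0.000469 + 0.0112) = 0.108, so δp = 1.83e+05.
Q = p + d − b: δQ = √(δp² + δd² + δb²) = √(3.33e+10 + 1.91e+09 + 2.29e+09) = 1.94e+05
Q = 2.166e+06.

(2.166 ± 0.194) × 10^6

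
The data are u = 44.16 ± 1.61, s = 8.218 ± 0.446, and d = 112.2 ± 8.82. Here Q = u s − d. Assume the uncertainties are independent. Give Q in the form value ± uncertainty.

250.7 ± 25.3

Let p = u·s = 362.9. δp/p = √((1·δu/u)² + (1·δs/s)²) = √(0.00133 + 0.00295) = 0.0654, so δp = 23.7.
Q = p − d: δQ = √(δp² + δd²) = √(563 + 77.8) = 25.3
Q = 250.7.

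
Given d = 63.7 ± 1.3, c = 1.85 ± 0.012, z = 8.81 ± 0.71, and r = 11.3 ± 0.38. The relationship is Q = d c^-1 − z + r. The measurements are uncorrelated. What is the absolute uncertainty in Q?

1.09

Let p = d·c^-1 = 34.4. δp/p = √((1·δd/d)² + (-1·δc/c)²) = √(0.000416 + 4.21e-05) = 0.0214, so δp = 0.737.
Q = p − z + r: δQ = √(δp² + δz² + δr²) = √(0.544 + 0.504 + 0.144) = 1.09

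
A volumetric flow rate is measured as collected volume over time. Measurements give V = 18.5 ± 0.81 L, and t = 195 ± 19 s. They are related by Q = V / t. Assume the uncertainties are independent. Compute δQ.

0.0101 L/s

Products/powers → add relative errors in quadrature, weighted by exponent:
  (1·δV/V)² = (1×0.0438)² = 0.00192;  (-1·δt/t)² = (-1×0.0974)² = 0.00949
δQ/Q = √(0.0114) = 0.107
Q = 0.0949 L/s, so δQ = 0.107 × 0.0949 = 0.0101 L/s.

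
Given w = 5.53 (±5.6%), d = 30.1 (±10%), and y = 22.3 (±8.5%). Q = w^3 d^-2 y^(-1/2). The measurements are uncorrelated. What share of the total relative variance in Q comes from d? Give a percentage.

57.1%

(δQ/Q)² = (3·δw/w)² + (-2·δd/d)² + (−½·δy/y)²
  w term: (3×0.0560)² = 0.0282
  d term: (-2×0.100)² = 0.0400
  y term: (-0.5×0.0850)² = 0.00181
Total = 0.0700. Share from d = 0.0400/0.0700 = 0.571.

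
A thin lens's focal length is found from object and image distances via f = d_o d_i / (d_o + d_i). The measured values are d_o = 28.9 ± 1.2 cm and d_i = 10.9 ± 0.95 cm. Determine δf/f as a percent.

∂f/∂d_o = (d_i/(d_o+d_i))² = 0.0750;  ∂f/∂d_i = (d_o/(d_o+d_i))² = 0.527
δf = √((∂f/∂d_o · δd_o)² + (∂f/∂d_i · δd_i)²) = √(0.00810 + 0.251) = 0.509 cm
f = 7.91 cm, so δf/f = 0.509/7.91 = 0.0643.

6.43%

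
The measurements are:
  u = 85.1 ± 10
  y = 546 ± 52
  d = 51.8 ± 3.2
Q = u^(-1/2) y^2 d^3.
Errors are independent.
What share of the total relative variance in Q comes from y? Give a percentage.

49.0%

(δQ/Q)² = (−½·δu/u)² + (2·δy/y)² + (3·δd/d)²
  u term: (-0.5×0.118)² = 0.00345
  y term: (2×0.0952)² = 0.0363
  d term: (3×0.0618)² = 0.0343
Total = 0.0741. Share from y = 0.0363/0.0741 = 0.490.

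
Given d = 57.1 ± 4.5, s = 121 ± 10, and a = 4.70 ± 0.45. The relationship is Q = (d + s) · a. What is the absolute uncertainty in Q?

Let u = d + s = 178. δu = √(δd² + δs²) = √(20.2 + 100) = 11.0, so δu/u = 0.0616.
Q is then a monomial in u, a:
δQ/Q = √((δu/u)² + (1·δa/a)²) = √(0.00379 + 0.00917) = 0.114
Q = 837, so δQ = 0.114 × 837 = 95.3.

95.3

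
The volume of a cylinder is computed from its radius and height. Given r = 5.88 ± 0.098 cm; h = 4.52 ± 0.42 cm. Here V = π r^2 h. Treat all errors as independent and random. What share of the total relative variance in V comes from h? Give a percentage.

(δV/V)² = (2·δr/r)² + (1·δh/h)²
  r term: (2×0.0167)² = 0.00111
  h term: (1×0.0929)² = 0.00863
Total = 0.00975. Share from h = 0.00863/0.00975 = 0.886.

88.6%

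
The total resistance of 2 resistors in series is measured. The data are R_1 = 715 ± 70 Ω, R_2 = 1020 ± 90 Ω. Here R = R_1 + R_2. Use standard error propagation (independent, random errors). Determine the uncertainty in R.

Sums and differences: (δR)² = Σ (cᵢ δxᵢ)².
  (δR_1)² = 4900;  (δR_2)² = 8100
δR = √(13000) = 114 Ω

114 Ω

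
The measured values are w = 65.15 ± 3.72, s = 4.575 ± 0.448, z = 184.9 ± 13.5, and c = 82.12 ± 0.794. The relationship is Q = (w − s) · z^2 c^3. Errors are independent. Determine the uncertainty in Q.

1.85e+11

Let u = w − s = 60.58. δu = √(δw² + δs²) = √(13.8 + 0.201) = 3.75, so δu/u = 0.0619.
Q is then a monomial in u, z, c:
δQ/Q = √((δu/u)² + (2·δz/z)² + (3·δc/c)²) = √(0.00383 + 0.0213 + 0.000841) = 0.161
Q = 1.147e+12, so δQ = 0.161 × 1.147e+12 = 1.85e+11.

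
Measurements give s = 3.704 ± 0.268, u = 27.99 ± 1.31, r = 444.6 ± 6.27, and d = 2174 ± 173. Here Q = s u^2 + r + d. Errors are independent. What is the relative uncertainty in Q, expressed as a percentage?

6.96%

Let p = s·u^2 = 2902. δp/p = √((1·δs/s)² + (2·δu/u)²) = √(0.00524 + 0.00876) = 0.118, so δp = 343.
Q = p + r + d: δQ = √(δp² + δr² + δd²) = √(1.18e+05 + 39.3 + 29900) = 384
Q = 5520, so δQ/Q = 384/5520 = 0.0696.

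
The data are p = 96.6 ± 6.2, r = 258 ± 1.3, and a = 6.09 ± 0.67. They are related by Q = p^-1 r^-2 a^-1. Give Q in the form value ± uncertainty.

Products/powers → add relative errors in quadrature, weighted by exponent:
  (-1·δp/p)² = (-1×0.0642)² = 0.00412;  (-2·δr/r)² = (-2×0.00504)² = 0.000102;  (-1·δa/a)² = (-1×0.110)² = 0.0121
δQ/Q = √(0.0163) = 0.128
Q = 2.55e-08, so δQ = 0.128 × 2.55e-08 = 3.26e-09.

(2.55 ± 0.326) × 10^-8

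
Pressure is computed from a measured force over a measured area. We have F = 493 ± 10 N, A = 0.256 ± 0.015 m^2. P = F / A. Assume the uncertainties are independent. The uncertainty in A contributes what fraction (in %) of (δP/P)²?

(δP/P)² = (1·δF/F)² + (-1·δA/A)²
  F term: (1×0.0203)² = 0.000411
  A term: (-1×0.0586)² = 0.00343
Total = 0.00384. Share from A = 0.00343/0.00384 = 0.893.

89.3%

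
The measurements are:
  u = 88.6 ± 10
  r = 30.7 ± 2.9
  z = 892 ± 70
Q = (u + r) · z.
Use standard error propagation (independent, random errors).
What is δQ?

12500

Let w = u + r = 119. δw = √(δu² + δr²) = √(100 + 8.41) = 10.4, so δw/w = 0.0873.
Q is then a monomial in w, z:
δQ/Q = √((δw/w)² + (1·δz/z)²) = √(0.00762 + 0.00616) = 0.117
Q = 1.06e+05, so δQ = 0.117 × 1.06e+05 = 12500.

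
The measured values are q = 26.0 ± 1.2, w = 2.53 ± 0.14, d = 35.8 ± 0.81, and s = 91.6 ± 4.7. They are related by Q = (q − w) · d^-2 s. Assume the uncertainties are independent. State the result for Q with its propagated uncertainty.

Let u = q − w = 23.5. δu = √(δq² + δw²) = √(1.44 + 0.0196) = 1.21, so δu/u = 0.0515.
Q is then a monomial in u, d, s:
δQ/Q = √((δu/u)² + (-2·δd/d)² + (1·δs/s)²) = √(0.00265 + 0.00205 + 0.00263) = 0.0856
Q = 1.68, so δQ = 0.0856 × 1.68 = 0.144.

1.68 ± 0.144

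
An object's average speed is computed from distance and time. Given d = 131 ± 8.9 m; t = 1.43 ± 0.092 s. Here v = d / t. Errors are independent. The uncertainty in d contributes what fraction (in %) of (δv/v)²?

52.7%

(δv/v)² = (1·δd/d)² + (-1·δt/t)²
  d term: (1×0.0679)² = 0.00462
  t term: (-1×0.0643)² = 0.00414
Total = 0.00875. Share from d = 0.00462/0.00875 = 0.527.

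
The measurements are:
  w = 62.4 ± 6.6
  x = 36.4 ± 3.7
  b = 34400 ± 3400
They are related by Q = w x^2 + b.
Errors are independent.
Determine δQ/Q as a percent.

16.4%

Let p = w·x^2 = 82700. δp/p = √((1·δw/w)² + (2·δx/x)²) = √(0.0112 + 0.0413) = 0.229, so δp = 18900.
Q = p + b: δQ = √(δp² + δb²) = √(3.59e+08 + 1.16e+07) = 19200
Q = 1.17e+05, so δQ/Q = 19200/1.17e+05 = 0.164.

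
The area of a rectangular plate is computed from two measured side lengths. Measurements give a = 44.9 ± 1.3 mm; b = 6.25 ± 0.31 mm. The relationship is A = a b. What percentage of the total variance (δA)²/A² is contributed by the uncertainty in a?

(δA/A)² = (1·δa/a)² + (1·δb/b)²
  a term: (1×0.0290)² = 0.000838
  b term: (1×0.0496)² = 0.00246
Total = 0.00330. Share from a = 0.000838/0.00330 = 0.254.

25.4%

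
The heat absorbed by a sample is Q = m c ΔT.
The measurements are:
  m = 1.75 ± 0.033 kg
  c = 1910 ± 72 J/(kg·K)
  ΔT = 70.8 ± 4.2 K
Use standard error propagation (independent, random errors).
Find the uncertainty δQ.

17200 J

Products/powers → add relative errors in quadrature, weighted by exponent:
  (1·δm/m)² = (1×0.0189)² = 0.000356;  (1·δc/c)² = (1×0.0377)² = 0.00142;  (1·δΔT/ΔT)² = (1×0.0593)² = 0.00352
δQ/Q = √(0.00530) = 0.0728
Q = 2.37e+05 J, so δQ = 0.0728 × 2.37e+05 = 17200 J.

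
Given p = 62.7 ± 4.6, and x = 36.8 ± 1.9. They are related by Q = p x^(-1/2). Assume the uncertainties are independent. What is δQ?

Relative error in a monomial: (δQ/Q)² = Σ (nᵢ · δxᵢ/xᵢ)².
  (1·δp/p)² = (1×0.0734)² = 0.00538;  (−½·δx/x)² = (-0.5×0.0516)² = 0.000666
δQ/Q = √(0.00605) = 0.0778
Q = 10.3, so δQ = 0.0778 × 10.3 = 0.804.

0.804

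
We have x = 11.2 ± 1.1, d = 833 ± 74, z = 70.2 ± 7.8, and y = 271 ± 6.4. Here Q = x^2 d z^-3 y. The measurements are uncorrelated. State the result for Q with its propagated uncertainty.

Since Q is a product/quotient, work with relative uncertainties:
  (2·δx/x)² = (2×0.0982)² = 0.0386;  (1·δd/d)² = (1×0.0888)² = 0.00789;  (-3·δz/z)² = (-3×0.111)² = 0.111;  (1·δy/y)² = (1×0.0236)² = 0.000558
δQ/Q = √(0.158) = 0.398
Q = 81.9, so δQ = 0.398 × 81.9 = 32.6.

81.9 ± 32.6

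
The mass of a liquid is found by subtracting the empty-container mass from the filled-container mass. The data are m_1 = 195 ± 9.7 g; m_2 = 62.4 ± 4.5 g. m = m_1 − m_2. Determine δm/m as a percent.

8.06%

Each term contributes (cᵢ δxᵢ)² to (δm)²:
  (δm_1)² = 94.1;  (δm_2)² = 20.2
δm = √(114) = 10.7 g
m = 133 g, so δm/m = 10.7/133 = 0.0806.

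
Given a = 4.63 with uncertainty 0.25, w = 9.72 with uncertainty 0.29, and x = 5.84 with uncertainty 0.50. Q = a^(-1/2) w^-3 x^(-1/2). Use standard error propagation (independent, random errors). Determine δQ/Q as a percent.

Since Q is a product/quotient, work with relative uncertainties:
  (−½·δa/a)² = (-0.5×0.0540)² = 0.000729;  (-3·δw/w)² = (-3×0.0298)² = 0.00801;  (−½·δx/x)² = (-0.5×0.0856)² = 0.00183
δQ/Q = √(0.0106) = 0.103

10.3%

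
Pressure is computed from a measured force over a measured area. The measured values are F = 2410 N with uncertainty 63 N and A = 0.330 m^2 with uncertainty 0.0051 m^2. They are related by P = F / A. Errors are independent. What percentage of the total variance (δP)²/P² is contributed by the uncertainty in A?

25.9%

(δP/P)² = (1·δF/F)² + (-1·δA/A)²
  F term: (1×0.0261)² = 0.000683
  A term: (-1×0.0155)² = 0.000239
Total = 0.000922. Share from A = 0.000239/0.000922 = 0.259.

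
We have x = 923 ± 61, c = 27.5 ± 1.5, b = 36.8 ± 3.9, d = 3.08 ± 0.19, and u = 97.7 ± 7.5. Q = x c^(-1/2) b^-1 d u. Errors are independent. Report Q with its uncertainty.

Each factor contributes (exponent × relative error)² to (δQ/Q)²:
  (1·δx/x)² = (1×0.0661)² = 0.00437;  (−½·δc/c)² = (-0.5×0.0545)² = 0.000744;  (-1·δb/b)² = (-1×0.106)² = 0.0112;  (1·δd/d)² = (1×0.0617)² = 0.00381;  (1·δu/u)² = (1×0.0768)² = 0.00589
δQ/Q = √(0.0260) = 0.161
Q = 1440, so δQ = 0.161 × 1440 = 232.

1440 ± 232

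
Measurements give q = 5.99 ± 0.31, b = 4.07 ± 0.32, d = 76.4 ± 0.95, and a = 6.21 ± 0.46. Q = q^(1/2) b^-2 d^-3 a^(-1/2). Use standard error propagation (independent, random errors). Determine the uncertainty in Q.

Each factor contributes (exponent × relative error)² to (δQ/Q)²:
  (½·δq/q)² = (0.5×0.0518)² = 0.000670;  (-2·δb/b)² = (-2×0.0786)² = 0.0247;  (-3·δd/d)² = (-3×0.0124)² = 0.00139;  (−½·δa/a)² = (-0.5×0.0741)² = 0.00137
δQ/Q = √(0.0282) = 0.168
Q = 1.33e-07, so δQ = 0.168 × 1.33e-07 = 2.23e-08.

2.23e-08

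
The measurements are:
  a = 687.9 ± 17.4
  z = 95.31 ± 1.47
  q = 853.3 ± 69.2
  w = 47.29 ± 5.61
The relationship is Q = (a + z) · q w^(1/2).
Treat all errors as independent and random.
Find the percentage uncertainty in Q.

10.3%

Let u = a + z = 783.2. δu = √(δa² + δz²) = √(303 + 2.16) = 17.5, so δu/u = 0.0223.
Q is then a monomial in u, q, w:
δQ/Q = √((δu/u)² + (1·δq/q)² + (½·δw/w)²) = √(0.000497 + 0.00658 + 0.00352) = 0.103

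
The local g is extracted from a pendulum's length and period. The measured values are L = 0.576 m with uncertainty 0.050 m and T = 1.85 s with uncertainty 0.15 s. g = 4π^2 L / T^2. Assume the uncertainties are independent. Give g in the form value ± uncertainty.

6.64 ± 1.22 m/s^2

For a monomial g ∝ L, T^-2, fractional errors add in quadrature:
  (1·δL/L)² = (1×0.0868)² = 0.00754;  (-2·δT/T)² = (-2×0.0811)² = 0.0263
δg/g = √(0.0338) = 0.184
g = 6.64 m/s^2, so δg = 0.184 × 6.64 = 1.22 m/s^2.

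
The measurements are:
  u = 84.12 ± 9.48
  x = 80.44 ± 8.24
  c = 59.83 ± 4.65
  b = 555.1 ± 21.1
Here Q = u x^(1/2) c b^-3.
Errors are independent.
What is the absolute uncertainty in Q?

Q is a product of powers, so relative uncertainties combine in quadrature:
  (1·δu/u)² = (1×0.113)² = 0.0127;  (½·δx/x)² = (0.5×0.102)² = 0.00262;  (1·δc/c)² = (1×0.0777)² = 0.00604;  (-3·δb/b)² = (-3×0.0380)² = 0.0130
δQ/Q = √(0.0344) = 0.185
Q = 0.0002639, so δQ = 0.185 × 0.0002639 = 4.89e-05.

4.89e-05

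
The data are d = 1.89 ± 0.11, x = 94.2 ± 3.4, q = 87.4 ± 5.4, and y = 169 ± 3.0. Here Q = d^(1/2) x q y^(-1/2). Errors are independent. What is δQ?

67.7

Products/powers → add relative errors in quadrature, weighted by exponent:
  (½·δd/d)² = (0.5×0.0582)² = 0.000847;  (1·δx/x)² = (1×0.0361)² = 0.00130;  (1·δq/q)² = (1×0.0618)² = 0.00382;  (−½·δy/y)² = (-0.5×0.0178)² = 7.88e-05
δQ/Q = √(0.00605) = 0.0778
Q = 871, so δQ = 0.0778 × 871 = 67.7.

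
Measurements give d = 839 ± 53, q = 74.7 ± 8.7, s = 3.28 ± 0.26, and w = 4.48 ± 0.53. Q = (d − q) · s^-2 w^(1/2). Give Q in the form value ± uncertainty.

Let u = d − q = 764. δu = √(δd² + δq²) = √(2810 + 75.7) = 53.7, so δu/u = 0.0703.
Q is then a monomial in u, s, w:
δQ/Q = √((δu/u)² + (-2·δs/s)² + (½·δw/w)²) = √(0.00494 + 0.0251 + 0.00350) = 0.183
Q = 150, so δQ = 0.183 × 150 = 27.6.

150 ± 27.6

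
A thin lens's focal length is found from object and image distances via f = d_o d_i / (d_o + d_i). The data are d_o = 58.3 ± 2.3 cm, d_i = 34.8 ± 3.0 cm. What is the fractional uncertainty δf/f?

∂f/∂d_o = (d_i/(d_o+d_i))² = 0.140;  ∂f/∂d_i = (d_o/(d_o+d_i))² = 0.392
δf = √((∂f/∂d_o · δd_o)² + (∂f/∂d_i · δd_i)²) = √(0.103 + 1.38) = 1.22 cm
f = 21.8 cm, so δf/f = 1.22/21.8 = 0.0560.

0.0560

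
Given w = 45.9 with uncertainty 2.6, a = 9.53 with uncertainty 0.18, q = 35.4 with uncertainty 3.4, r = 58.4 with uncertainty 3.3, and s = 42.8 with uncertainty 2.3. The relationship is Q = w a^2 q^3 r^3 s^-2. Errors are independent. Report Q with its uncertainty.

(2.01 ± 0.719) × 10^10

Q is a product of powers, so relative uncertainties combine in quadrature:
  (1·δw/w)² = (1×0.0566)² = 0.00321;  (2·δa/a)² = (2×0.0189)² = 0.00143;  (3·δq/q)² = (3×0.0960)² = 0.0830;  (3·δr/r)² = (3×0.0565)² = 0.0287;  (-2·δs/s)² = (-2×0.0537)² = 0.0116
δQ/Q = √(0.128) = 0.358
Q = 2.01e+10, so δQ = 0.358 × 2.01e+10 = 7.19e+09.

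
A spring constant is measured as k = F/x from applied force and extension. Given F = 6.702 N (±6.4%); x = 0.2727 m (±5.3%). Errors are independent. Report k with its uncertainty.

24.58 ± 2.04 N/m

Products/powers → add relative errors in quadrature, weighted by exponent:
  (1·δF/F)² = (1×0.0640)² = 0.00410;  (-1·δx/x)² = (-1×0.0530)² = 0.00281
δk/k = √(0.00690) = 0.0831
k = 24.58 N/m, so δk = 0.0831 × 24.58 = 2.04 N/m.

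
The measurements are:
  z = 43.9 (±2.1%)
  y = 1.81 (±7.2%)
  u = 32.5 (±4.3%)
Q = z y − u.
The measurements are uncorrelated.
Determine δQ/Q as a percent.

Let p = z·y = 79.5. δp/p = √((1·δz/z)² + (1·δy/y)²) = √(0.000441 + 0.00518) = 0.0750, so δp = 5.96.
Q = p − u: δQ = √(δp² + δu²) = √(35.5 + 1.95) = 6.12
Q = 47.0, so δQ/Q = 6.12/47.0 = 0.130.

13.0%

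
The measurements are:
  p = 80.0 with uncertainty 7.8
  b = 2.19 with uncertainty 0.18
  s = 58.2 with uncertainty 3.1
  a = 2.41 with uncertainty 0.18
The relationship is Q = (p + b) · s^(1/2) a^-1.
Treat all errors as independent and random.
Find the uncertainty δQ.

Let u = p + b = 82.2. δu = √(δp² + δb²) = √(60.8 + 0.0324) = 7.80, so δu/u = 0.0949.
Q is then a monomial in u, s, a:
δQ/Q = √((δu/u)² + (½·δs/s)² + (-1·δa/a)²) = √(0.00901 + 0.000709 + 0.00558) = 0.124
Q = 260, so δQ = 0.124 × 260 = 32.2.

32.2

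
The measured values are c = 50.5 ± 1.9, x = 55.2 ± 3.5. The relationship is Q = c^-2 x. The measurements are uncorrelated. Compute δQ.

For a monomial Q ∝ c^-2, x, fractional errors add in quadrature:
  (-2·δc/c)² = (-2×0.0376)² = 0.00566;  (1·δx/x)² = (1×0.0634)² = 0.00402
δQ/Q = √(0.00968) = 0.0984
Q = 0.0216, so δQ = 0.0984 × 0.0216 = 0.00213.

0.00213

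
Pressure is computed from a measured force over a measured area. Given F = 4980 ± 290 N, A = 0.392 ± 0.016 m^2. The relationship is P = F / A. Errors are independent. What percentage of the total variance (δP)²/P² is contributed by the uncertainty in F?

67.1%

(δP/P)² = (1·δF/F)² + (-1·δA/A)²
  F term: (1×0.0582)² = 0.00339
  A term: (-1×0.0408)² = 0.00167
Total = 0.00506. Share from F = 0.00339/0.00506 = 0.671.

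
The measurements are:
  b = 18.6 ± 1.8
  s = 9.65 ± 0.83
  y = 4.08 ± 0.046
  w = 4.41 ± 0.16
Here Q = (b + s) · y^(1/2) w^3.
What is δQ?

Let u = b + s = 28.2. δu = √(δb² + δs²) = √(3.24 + 0.689) = 1.98, so δu/u = 0.0702.
Q is then a monomial in u, y, w:
δQ/Q = √((δu/u)² + (½·δy/y)² + (3·δw/w)²) = √(0.00492 + 3.18e-05 + 0.0118) = 0.130
Q = 4890, so δQ = 0.130 × 4890 = 634.

634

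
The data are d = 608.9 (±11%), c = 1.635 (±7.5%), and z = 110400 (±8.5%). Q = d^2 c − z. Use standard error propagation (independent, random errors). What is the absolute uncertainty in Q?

1.41e+05

Let p = d^2·c = 606200. δp/p = √((2·δd/d)² + (1·δc/c)²) = √(0.0484 + 0.00562) = 0.232, so δp = 1.41e+05.
Q = p − z: δQ = √(δp² + δz²) = √(1.99e+10 + 8.81e+07) = 1.41e+05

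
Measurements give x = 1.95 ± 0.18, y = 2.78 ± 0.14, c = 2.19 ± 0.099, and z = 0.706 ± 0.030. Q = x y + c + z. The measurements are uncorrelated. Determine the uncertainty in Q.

0.579

Let p = x·y = 5.42. δp/p = √((1·δx/x)² + (1·δy/y)²) = √(0.00852 + 0.00254) = 0.105, so δp = 0.570.
Q = p + c + z: δQ = √(δp² + δc² + δz²) = √(0.325 + 0.00980 + 0.000900) = 0.579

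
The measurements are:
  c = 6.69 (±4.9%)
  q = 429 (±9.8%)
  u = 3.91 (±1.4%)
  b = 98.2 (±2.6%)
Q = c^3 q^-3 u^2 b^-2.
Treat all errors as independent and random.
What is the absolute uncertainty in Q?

Q is a product of powers, so relative uncertainties combine in quadrature:
  (3·δc/c)² = (3×0.0490)² = 0.0216;  (-3·δq/q)² = (-3×0.0980)² = 0.0864;  (2·δu/u)² = (2×0.0140)² = 0.000784;  (-2·δb/b)² = (-2×0.0260)² = 0.00270
δQ/Q = √(0.112) = 0.334
Q = 6.01e-09, so δQ = 0.334 × 6.01e-09 = 2.01e-09.

2.01e-09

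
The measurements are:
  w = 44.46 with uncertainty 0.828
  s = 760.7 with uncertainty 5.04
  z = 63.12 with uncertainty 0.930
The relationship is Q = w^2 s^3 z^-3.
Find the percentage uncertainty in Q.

6.11%

Since Q is a product/quotient, work with relative uncertainties:
  (2·δw/w)² = (2×0.0186)² = 0.00139;  (3·δs/s)² = (3×0.00663)² = 0.000395;  (-3·δz/z)² = (-3×0.0147)² = 0.00195
δQ/Q = √(0.00374) = 0.0611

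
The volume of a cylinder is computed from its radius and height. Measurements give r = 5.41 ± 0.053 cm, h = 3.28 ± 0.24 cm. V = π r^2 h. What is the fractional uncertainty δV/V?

0.0757

Products/powers → add relative errors in quadrature, weighted by exponent:
  (2·δr/r)² = (2×0.00980)² = 0.000384;  (1·δh/h)² = (1×0.0732)² = 0.00535
δV/V = √(0.00574) = 0.0757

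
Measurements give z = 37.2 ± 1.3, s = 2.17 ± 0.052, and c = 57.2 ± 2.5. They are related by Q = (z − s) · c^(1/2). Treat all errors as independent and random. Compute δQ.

Let u = z − s = 35.0. δu = √(δz² + δs²) = √(1.69 + 0.00270) = 1.30, so δu/u = 0.0371.
Q is then a monomial in u, c:
δQ/Q = √((δu/u)² + (½·δc/c)²) = √(0.00138 + 0.000478) = 0.0431
Q = 265, so δQ = 0.0431 × 265 = 11.4.

11.4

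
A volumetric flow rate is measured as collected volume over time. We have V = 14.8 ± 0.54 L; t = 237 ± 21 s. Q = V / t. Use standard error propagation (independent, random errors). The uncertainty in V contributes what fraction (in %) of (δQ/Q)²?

14.5%

(δQ/Q)² = (1·δV/V)² + (-1·δt/t)²
  V term: (1×0.0365)² = 0.00133
  t term: (-1×0.0886)² = 0.00785
Total = 0.00918. Share from V = 0.00133/0.00918 = 0.145.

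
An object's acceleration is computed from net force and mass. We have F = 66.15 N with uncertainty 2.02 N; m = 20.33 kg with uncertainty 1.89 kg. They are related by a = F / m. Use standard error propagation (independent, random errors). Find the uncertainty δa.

Relative error in a monomial: (δa/a)² = Σ (nᵢ · δxᵢ/xᵢ)².
  (1·δF/F)² = (1×0.0305)² = 0.000932;  (-1·δm/m)² = (-1×0.0930)² = 0.00864
δa/a = √(0.00958) = 0.0979
a = 3.254 m/s^2, so δa = 0.0979 × 3.254 = 0.318 m/s^2.

0.318 m/s^2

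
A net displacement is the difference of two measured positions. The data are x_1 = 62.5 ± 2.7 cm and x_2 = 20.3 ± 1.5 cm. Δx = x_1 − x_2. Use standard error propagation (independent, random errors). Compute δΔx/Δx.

0.0732

Absolute uncertainties add in quadrature for a linear combination:
  (δx_1)² = 7.29;  (δx_2)² = 2.25
δΔx = √(9.54) = 3.09 cm
Δx = 42.2 cm, so δΔx/Δx = 3.09/42.2 = 0.0732.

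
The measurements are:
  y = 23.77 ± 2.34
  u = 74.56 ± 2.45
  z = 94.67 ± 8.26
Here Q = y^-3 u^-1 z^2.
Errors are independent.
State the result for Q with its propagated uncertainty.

Q is a product of powers, so relative uncertainties combine in quadrature:
  (-3·δy/y)² = (-3×0.0984)² = 0.0872;  (-1·δu/u)² = (-1×0.0329)² = 0.00108;  (2·δz/z)² = (2×0.0873)² = 0.0305
δQ/Q = √(0.119) = 0.345
Q = 0.008950, so δQ = 0.345 × 0.008950 = 0.00308.

0.008950 ± 0.00308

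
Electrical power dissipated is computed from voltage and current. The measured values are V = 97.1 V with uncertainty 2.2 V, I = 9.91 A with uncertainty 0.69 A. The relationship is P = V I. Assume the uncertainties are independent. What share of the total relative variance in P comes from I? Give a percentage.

(δP/P)² = (1·δV/V)² + (1·δI/I)²
  V term: (1×0.0227)² = 0.000513
  I term: (1×0.0696)² = 0.00485
Total = 0.00536. Share from I = 0.00485/0.00536 = 0.904.

90.4%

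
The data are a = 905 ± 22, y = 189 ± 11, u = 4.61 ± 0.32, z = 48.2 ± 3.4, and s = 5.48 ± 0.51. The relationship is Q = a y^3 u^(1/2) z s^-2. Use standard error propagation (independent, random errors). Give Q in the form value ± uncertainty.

(2.11 ± 0.565) × 10^10

Each factor contributes (exponent × relative error)² to (δQ/Q)²:
  (1·δa/a)² = (1×0.0243)² = 0.000591;  (3·δy/y)² = (3×0.0582)² = 0.0305;  (½·δu/u)² = (0.5×0.0694)² = 0.00120;  (1·δz/z)² = (1×0.0705)² = 0.00498;  (-2·δs/s)² = (-2×0.0931)² = 0.0346
δQ/Q = √(0.0719) = 0.268
Q = 2.11e+10, so δQ = 0.268 × 2.11e+10 = 5.65e+09.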